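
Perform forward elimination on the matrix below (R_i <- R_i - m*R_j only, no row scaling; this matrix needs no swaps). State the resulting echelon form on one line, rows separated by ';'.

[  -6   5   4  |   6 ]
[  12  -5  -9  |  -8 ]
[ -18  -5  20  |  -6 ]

Forward elimination:
R2 <- R2 - (-2)*R1:  [  0   5  -1   4 ]
R3 <- R3 - (3)*R1:  [   0  -20    8  -24 ]
R3 <- R3 - (-4)*R2:  [  0   0   4  -8 ]
Row echelon form:
[ -6  5   4  |   6 ]
[  0  5  -1  |   4 ]
[  0  0   4  |  -8 ]

REF = [-6 5 4 6; 0 5 -1 4; 0 0 4 -8]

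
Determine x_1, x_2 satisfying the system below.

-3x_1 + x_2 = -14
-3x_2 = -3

Forward elimination on [A|b]:
Row echelon form:
[ -3   1  |  -14 ]
[  0  -3  |   -3 ]
Back-substitution:
x_2 = (-3) / -3 = 1
x_1 = (-14 - (1)*(1)) / -3 = 5

(5, 1)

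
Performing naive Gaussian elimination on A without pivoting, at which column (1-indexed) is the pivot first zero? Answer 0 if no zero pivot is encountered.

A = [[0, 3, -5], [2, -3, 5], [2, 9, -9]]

first zero-pivot column = 1

Naive forward elimination:
Pivot entry (1,1) is zero but row 2 has 2 in column 1 -> naive elimination stops; a row interchange (e.g. R1 <-> R2) would be required here.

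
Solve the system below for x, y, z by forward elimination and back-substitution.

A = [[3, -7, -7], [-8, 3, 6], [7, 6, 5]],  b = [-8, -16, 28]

Forward elimination on [A|b]:
R2 <- R2 - (-8/3)*R1:  [      0   -47/3   -38/3  -112/3 ]
R3 <- R3 - (7/3)*R1:  [     0   67/3   64/3  140/3 ]
R3 <- R3 - (-67/47)*R2:  [       0        0   154/47  -308/47 ]
Row echelon form:
[ 3     -7      -7  |       -8 ]
[ 0  -47/3   -38/3  |   -112/3 ]
[ 0      0  154/47  |  -308/47 ]
Back-substitution:
z = (-308/47) / (154/47) = -2
y = (-112/3 - (-38/3)*(-2)) / (-47/3) = 4
x = (-8 - (-7)*(4) - (-7)*(-2)) / 3 = 2

(2, 4, -2)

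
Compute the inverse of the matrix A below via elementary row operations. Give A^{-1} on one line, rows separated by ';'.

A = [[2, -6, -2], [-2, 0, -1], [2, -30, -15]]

inverse = [-5/2 -5/2 1/2; -8/3 -13/6 1/2; 5 4 -1]

Gauss-Jordan on [A | I]:
R1 <- (1/2)*R1:  [   1   -3   -1  |  1/2    0    0 ]
R2 <- R2 - (-2)*R1:  [  0  -6  -3  |   1   1   0 ]
R3 <- R3 - (2)*R1:  [   0  -24  -13  |   -1    0    1 ]
R2 <- (1/-6)*R2:  [    0     1   1/2  |  -1/6  -1/6     0 ]
R1 <- R1 - (-3)*R2:  [    1     0   1/2  |     0  -1/2     0 ]
R3 <- R3 - (-24)*R2:  [  0   0  -1  |  -5  -4   1 ]
R3 <- (1/-1)*R3:  [  0   0   1  |   5   4  -1 ]
R1 <- R1 - (1/2)*R3:  [    1     0     0  |  -5/2  -5/2   1/2 ]
R2 <- R2 - (1/2)*R3:  [     0      1      0  |   -8/3  -13/6    1/2 ]
Right block of [I | A^{-1}] is the inverse:
[ -5/2   -5/2  1/2 ]
[ -8/3  -13/6  1/2 ]
[    5      4   -1 ]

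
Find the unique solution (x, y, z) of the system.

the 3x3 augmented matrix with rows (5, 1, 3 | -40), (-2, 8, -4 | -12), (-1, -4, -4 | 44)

(-4, -5, -5)

Forward elimination on [A|b]:
R2 <- R2 - (-2/5)*R1:  [     0   42/5  -14/5    -28 ]
R3 <- R3 - (-1/5)*R1:  [     0  -19/5  -17/5     36 ]
R3 <- R3 - (-19/42)*R2:  [     0      0  -14/3   70/3 ]
Row echelon form:
[ 5     1      3  |   -40 ]
[ 0  42/5  -14/5  |   -28 ]
[ 0     0  -14/3  |  70/3 ]
Back-substitution:
z = (70/3) / (-14/3) = -5
y = (-28 - (-14/5)*(-5)) / (42/5) = -5
x = (-40 - (1)*(-5) - (3)*(-5)) / 5 = -4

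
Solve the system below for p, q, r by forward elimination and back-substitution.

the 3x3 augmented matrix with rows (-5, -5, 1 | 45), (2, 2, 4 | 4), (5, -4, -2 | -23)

Forward elimination on [A|b]:
R2 <- R2 - (-2/5)*R1:  [    0     0  22/5    22 ]
R3 <- R3 - (-1)*R1:  [  0  -9  -1  22 ]
R2 <-> R3   (pivot in column 2 was zero)
[ -5  -5     1  45 ]
[  0  -9    -1  22 ]
[  0   0  22/5  22 ]
Row echelon form:
[ -5  -5     1  |  45 ]
[  0  -9    -1  |  22 ]
[  0   0  22/5  |  22 ]
Back-substitution:
r = (22) / (22/5) = 5
q = (22 - (-1)*(5)) / -9 = -3
p = (45 - (-5)*(-3) - (1)*(5)) / -5 = -5

(-5, -3, 5)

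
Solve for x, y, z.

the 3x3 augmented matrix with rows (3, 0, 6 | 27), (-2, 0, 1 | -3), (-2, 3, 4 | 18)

Forward elimination on [A|b]:
R2 <- R2 - (-2/3)*R1:  [  0   0   5  15 ]
R3 <- R3 - (-2/3)*R1:  [  0   3   8  36 ]
R2 <-> R3   (pivot in column 2 was zero)
[ 3  0  6  27 ]
[ 0  3  8  36 ]
[ 0  0  5  15 ]
Row echelon form:
[ 3  0  6  |  27 ]
[ 0  3  8  |  36 ]
[ 0  0  5  |  15 ]
Back-substitution:
z = (15) / 5 = 3
y = (36 - (8)*(3)) / 3 = 4
x = (27 - (6)*(3)) / 3 = 3

(3, 4, 3)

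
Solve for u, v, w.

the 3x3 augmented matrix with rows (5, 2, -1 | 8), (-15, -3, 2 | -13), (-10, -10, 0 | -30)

(0, 3, -2)

Forward elimination on [A|b]:
R2 <- R2 - (-3)*R1:  [  0   3  -1  11 ]
R3 <- R3 - (-2)*R1:  [   0   -6   -2  -14 ]
R3 <- R3 - (-2)*R2:  [  0   0  -4   8 ]
Row echelon form:
[ 5  2  -1  |   8 ]
[ 0  3  -1  |  11 ]
[ 0  0  -4  |   8 ]
Back-substitution:
w = (8) / -4 = -2
v = (11 - (-1)*(-2)) / 3 = 3
u = (8 - (2)*(3) - (-1)*(-2)) / 5 = 0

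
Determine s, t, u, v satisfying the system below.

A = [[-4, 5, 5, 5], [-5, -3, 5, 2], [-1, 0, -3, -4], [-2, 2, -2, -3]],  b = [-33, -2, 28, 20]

Forward elimination on [A|b]:
R2 <- R2 - (5/4)*R1:  [     0  -37/4   -5/4  -17/4  157/4 ]
R3 <- R3 - (1/4)*R1:  [     0   -5/4  -17/4  -21/4  145/4 ]
R4 <- R4 - (1/2)*R1:  [     0   -1/2   -9/2  -11/2   73/2 ]
R3 <- R3 - (5/37)*R2:  [       0        0  -151/37  -173/37  1145/37 ]
R4 <- R4 - (2/37)*R2:  [       0        0  -164/37  -195/37  1272/37 ]
R4 <- R4 - (164/151)*R3:  [       0        0        0  -29/151  116/151 ]
Row echelon form:
[ -4      5        5        5  |      -33 ]
[  0  -37/4     -5/4    -17/4  |    157/4 ]
[  0      0  -151/37  -173/37  |  1145/37 ]
[  0      0        0  -29/151  |  116/151 ]
Back-substitution:
v = (116/151) / (-29/151) = -4
u = (1145/37 - (-173/37)*(-4)) / (-151/37) = -3
t = (157/4 - (-5/4)*(-3) - (-17/4)*(-4)) / (-37/4) = -2
s = (-33 - (5)*(-2) - (5)*(-3) - (5)*(-4)) / -4 = -3

(-3, -2, -3, -4)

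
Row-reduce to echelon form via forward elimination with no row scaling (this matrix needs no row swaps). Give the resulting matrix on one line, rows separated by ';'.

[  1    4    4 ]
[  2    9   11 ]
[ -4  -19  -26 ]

Forward elimination:
R2 <- R2 - (2)*R1:  [ 0  1  3 ]
R3 <- R3 - (-4)*R1:  [   0   -3  -10 ]
R3 <- R3 - (-3)*R2:  [  0   0  -1 ]
Row echelon form:
[ 1  4   4 ]
[ 0  1   3 ]
[ 0  0  -1 ]

REF = [1 4 4; 0 1 3; 0 0 -1]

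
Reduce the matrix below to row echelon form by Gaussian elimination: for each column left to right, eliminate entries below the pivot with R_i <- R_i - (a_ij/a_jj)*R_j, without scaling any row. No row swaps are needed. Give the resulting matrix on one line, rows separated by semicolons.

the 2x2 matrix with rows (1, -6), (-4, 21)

REF = [1 -6; 0 -3]

Forward elimination:
R2 <- R2 - (-4)*R1:  [  0  -3 ]
Row echelon form:
[ 1  -6 ]
[ 0  -3 ]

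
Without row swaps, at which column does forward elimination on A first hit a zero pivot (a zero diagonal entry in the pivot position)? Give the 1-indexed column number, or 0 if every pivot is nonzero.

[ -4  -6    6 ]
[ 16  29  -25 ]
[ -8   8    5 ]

Naive forward elimination:
R2 <- R2 - (-4)*R1:  [  0   5  -1 ]
R3 <- R3 - (2)*R1:  [  0  20  -7 ]
R3 <- R3 - (4)*R2:  [  0   0  -3 ]
All pivots nonzero; naive elimination completes without hitting a zero pivot.

first zero-pivot column = 0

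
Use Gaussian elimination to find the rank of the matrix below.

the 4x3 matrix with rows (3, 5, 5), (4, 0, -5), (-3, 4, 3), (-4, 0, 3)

Row reduction:
R2 <- R2 - (4/3)*R1:  [     0  -20/3  -35/3 ]
R3 <- R3 - (-1)*R1:  [ 0  9  8 ]
R4 <- R4 - (-4/3)*R1:  [    0  20/3  29/3 ]
R3 <- R3 - (-27/20)*R2:  [     0      0  -31/4 ]
R4 <- R4 - (-1)*R2:  [  0   0  -2 ]
R4 <- R4 - (8/31)*R3:  [ 0  0  0 ]
Row echelon form:
[ 3      5      5 ]
[ 0  -20/3  -35/3 ]
[ 0      0  -31/4 ]
[ 0      0      0 ]
Nonzero rows / pivot columns: 3

rank(A) = 3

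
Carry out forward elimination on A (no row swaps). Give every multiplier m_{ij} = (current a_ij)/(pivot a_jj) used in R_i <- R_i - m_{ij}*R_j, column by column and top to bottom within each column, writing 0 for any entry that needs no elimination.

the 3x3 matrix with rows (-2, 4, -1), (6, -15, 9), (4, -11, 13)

multipliers: -3, -2, 1

Forward elimination:
R2 <- R2 - (-3)*R1:  [  0  -3   6 ]
R3 <- R3 - (-2)*R1:  [  0  -3  11 ]
R3 <- R3 - (1)*R2:  [ 0  0  5 ]
Multipliers (in order of application): m_{21} = -3, m_{31} = -2, m_{32} = 1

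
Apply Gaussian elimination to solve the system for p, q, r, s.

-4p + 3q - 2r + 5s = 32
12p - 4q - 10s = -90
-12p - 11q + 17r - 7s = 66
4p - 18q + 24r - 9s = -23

Forward elimination on [A|b]:
R2 <- R2 - (-3)*R1:  [  0   5  -6   5   6 ]
R3 <- R3 - (3)*R1:  [   0  -20   23  -22  -30 ]
R4 <- R4 - (-1)*R1:  [   0  -15   22   -4    9 ]
R3 <- R3 - (-4)*R2:  [  0   0  -1  -2  -6 ]
R4 <- R4 - (-3)*R2:  [  0   0   4  11  27 ]
R4 <- R4 - (-4)*R3:  [ 0  0  0  3  3 ]
Row echelon form:
[ -4  3  -2   5  |  32 ]
[  0  5  -6   5  |   6 ]
[  0  0  -1  -2  |  -6 ]
[  0  0   0   3  |   3 ]
Back-substitution:
s = (3) / 3 = 1
r = (-6 - (-2)*(1)) / -1 = 4
q = (6 - (-6)*(4) - (5)*(1)) / 5 = 5
p = (32 - (3)*(5) - (-2)*(4) - (5)*(1)) / -4 = -5

(-5, 5, 4, 1)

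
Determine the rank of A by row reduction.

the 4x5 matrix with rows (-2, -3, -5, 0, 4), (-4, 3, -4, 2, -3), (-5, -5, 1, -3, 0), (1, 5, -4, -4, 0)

Row reduction:
R2 <- R2 - (2)*R1:  [   0    9    6    2  -11 ]
R3 <- R3 - (5/2)*R1:  [    0   5/2  27/2    -3   -10 ]
R4 <- R4 - (-1/2)*R1:  [     0    7/2  -13/2     -4      2 ]
R3 <- R3 - (5/18)*R2:  [       0        0     71/6    -32/9  -125/18 ]
R4 <- R4 - (7/18)*R2:  [      0       0   -53/6   -43/9  113/18 ]
R4 <- R4 - (-53/71)*R3:  [         0          0          0  -1583/213    233/213 ]
Row echelon form:
[ -2  -3    -5          0        4 ]
[  0   9     6          2      -11 ]
[  0   0  71/6      -32/9  -125/18 ]
[  0   0     0  -1583/213  233/213 ]
Nonzero rows / pivot columns: 4

rank(A) = 4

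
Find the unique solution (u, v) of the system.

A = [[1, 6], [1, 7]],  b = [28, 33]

(-2, 5)

Forward elimination on [A|b]:
R2 <- R2 - (1)*R1:  [ 0  1  5 ]
Row echelon form:
[ 1  6  |  28 ]
[ 0  1  |   5 ]
Back-substitution:
v = (5) / 1 = 5
u = (28 - (6)*(5)) / 1 = -2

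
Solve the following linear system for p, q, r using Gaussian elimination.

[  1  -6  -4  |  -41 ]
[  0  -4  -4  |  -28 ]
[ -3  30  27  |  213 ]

Forward elimination on [A|b]:
R3 <- R3 - (-3)*R1:  [  0  12  15  90 ]
R3 <- R3 - (-3)*R2:  [ 0  0  3  6 ]
Row echelon form:
[ 1  -6  -4  |  -41 ]
[ 0  -4  -4  |  -28 ]
[ 0   0   3  |    6 ]
Back-substitution:
r = (6) / 3 = 2
q = (-28 - (-4)*(2)) / -4 = 5
p = (-41 - (-6)*(5) - (-4)*(2)) / 1 = -3

(-3, 5, 2)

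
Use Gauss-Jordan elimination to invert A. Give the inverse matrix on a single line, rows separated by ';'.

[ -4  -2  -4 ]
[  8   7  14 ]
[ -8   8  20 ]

inverse = [-7/12 -1/6 0; 17/3 7/3 -1/2; -5/2 -1 1/4]

Gauss-Jordan on [A | I]:
R1 <- (1/-4)*R1:  [    1   1/2     1  |  -1/4     0     0 ]
R2 <- R2 - (8)*R1:  [ 0  3  6  |  2  1  0 ]
R3 <- R3 - (-8)*R1:  [  0  12  28  |  -2   0   1 ]
R2 <- (1/3)*R2:  [   0    1    2  |  2/3  1/3    0 ]
R1 <- R1 - (1/2)*R2:  [     1      0      0  |  -7/12   -1/6      0 ]
R3 <- R3 - (12)*R2:  [   0    0    4  |  -10   -4    1 ]
R3 <- (1/4)*R3:  [    0     0     1  |  -5/2    -1   1/4 ]
R2 <- R2 - (2)*R3:  [    0     1     0  |  17/3   7/3  -1/2 ]
Right block of [I | A^{-1}] is the inverse:
[ -7/12  -1/6     0 ]
[  17/3   7/3  -1/2 ]
[  -5/2    -1   1/4 ]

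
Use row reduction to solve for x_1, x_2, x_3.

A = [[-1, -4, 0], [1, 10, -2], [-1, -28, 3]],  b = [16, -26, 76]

(-4, -3, -4)

Forward elimination on [A|b]:
R2 <- R2 - (-1)*R1:  [   0    6   -2  -10 ]
R3 <- R3 - (1)*R1:  [   0  -24    3   60 ]
R3 <- R3 - (-4)*R2:  [  0   0  -5  20 ]
Row echelon form:
[ -1  -4   0  |   16 ]
[  0   6  -2  |  -10 ]
[  0   0  -5  |   20 ]
Back-substitution:
x_3 = (20) / -5 = -4
x_2 = (-10 - (-2)*(-4)) / 6 = -3
x_1 = (16 - (-4)*(-3)) / -1 = -4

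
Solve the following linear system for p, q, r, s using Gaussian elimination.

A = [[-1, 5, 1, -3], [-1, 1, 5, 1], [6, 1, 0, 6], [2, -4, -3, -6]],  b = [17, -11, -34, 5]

Forward elimination on [A|b]:
R2 <- R2 - (1)*R1:  [   0   -4    4    4  -28 ]
R3 <- R3 - (-6)*R1:  [   0   31    6  -12   68 ]
R4 <- R4 - (-2)*R1:  [   0    6   -1  -12   39 ]
R3 <- R3 - (-31/4)*R2:  [    0     0    37    19  -149 ]
R4 <- R4 - (-3/2)*R2:  [  0   0   5  -6  -3 ]
R4 <- R4 - (5/37)*R3:  [       0        0        0  -317/37   634/37 ]
Row echelon form:
[ -1   5   1       -3  |      17 ]
[  0  -4   4        4  |     -28 ]
[  0   0  37       19  |    -149 ]
[  0   0   0  -317/37  |  634/37 ]
Back-substitution:
s = (634/37) / (-317/37) = -2
r = (-149 - (19)*(-2)) / 37 = -3
q = (-28 - (4)*(-3) - (4)*(-2)) / -4 = 2
p = (17 - (5)*(2) - (1)*(-3) - (-3)*(-2)) / -1 = -4

(-4, 2, -3, -2)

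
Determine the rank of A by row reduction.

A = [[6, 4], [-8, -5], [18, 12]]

Row reduction:
R2 <- R2 - (-4/3)*R1:  [   0  1/3 ]
R3 <- R3 - (3)*R1:  [ 0  0 ]
Row echelon form:
[ 6    4 ]
[ 0  1/3 ]
[ 0    0 ]
Nonzero rows / pivot columns: 2

rank(A) = 2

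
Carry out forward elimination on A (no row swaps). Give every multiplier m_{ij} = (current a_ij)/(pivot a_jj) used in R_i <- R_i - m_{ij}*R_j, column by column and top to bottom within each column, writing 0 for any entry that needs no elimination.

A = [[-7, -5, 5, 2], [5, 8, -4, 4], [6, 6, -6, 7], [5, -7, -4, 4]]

Forward elimination:
R2 <- R2 - (-5/7)*R1:  [    0  31/7  -3/7  38/7 ]
R3 <- R3 - (-6/7)*R1:  [     0   12/7  -12/7   61/7 ]
R4 <- R4 - (-5/7)*R1:  [     0  -74/7   -3/7   38/7 ]
R3 <- R3 - (12/31)*R2:  [      0       0  -48/31  205/31 ]
R4 <- R4 - (-74/31)*R2:  [      0       0  -45/31  570/31 ]
R4 <- R4 - (15/16)*R3:  [      0       0       0  195/16 ]
Multipliers (in order of application): m_{21} = -5/7, m_{31} = -6/7, m_{41} = -5/7, m_{32} = 12/31, m_{42} = -74/31, m_{43} = 15/16

multipliers: -5/7, -6/7, -5/7, 12/31, -74/31, 15/16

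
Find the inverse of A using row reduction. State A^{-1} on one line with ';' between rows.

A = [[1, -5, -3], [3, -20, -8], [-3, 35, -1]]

inverse = [10 -11/3 -2/3; 9/10 -1/3 -1/30; 3/2 -2/3 -1/6]

Gauss-Jordan on [A | I]:
R2 <- R2 - (3)*R1:  [  0  -5   1  |  -3   1   0 ]
R3 <- R3 - (-3)*R1:  [   0   20  -10  |    3    0    1 ]
R2 <- (1/-5)*R2:  [    0     1  -1/5  |   3/5  -1/5     0 ]
R1 <- R1 - (-5)*R2:  [  1   0  -4  |   4  -1   0 ]
R3 <- R3 - (20)*R2:  [  0   0  -6  |  -9   4   1 ]
R3 <- (1/-6)*R3:  [    0     0     1  |   3/2  -2/3  -1/6 ]
R1 <- R1 - (-4)*R3:  [     1      0      0  |     10  -11/3   -2/3 ]
R2 <- R2 - (-1/5)*R3:  [     0      1      0  |   9/10   -1/3  -1/30 ]
Right block of [I | A^{-1}] is the inverse:
[   10  -11/3   -2/3 ]
[ 9/10   -1/3  -1/30 ]
[  3/2   -2/3   -1/6 ]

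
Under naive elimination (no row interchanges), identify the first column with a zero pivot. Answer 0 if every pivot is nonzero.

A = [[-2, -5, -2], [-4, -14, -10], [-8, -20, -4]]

Naive forward elimination:
R2 <- R2 - (2)*R1:  [  0  -4  -6 ]
R3 <- R3 - (4)*R1:  [ 0  0  4 ]
All pivots nonzero; naive elimination completes without hitting a zero pivot.

first zero-pivot column = 0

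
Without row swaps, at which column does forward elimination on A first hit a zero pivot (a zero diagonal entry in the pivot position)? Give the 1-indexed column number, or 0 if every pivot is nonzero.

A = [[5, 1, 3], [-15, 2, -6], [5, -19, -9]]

Naive forward elimination:
R2 <- R2 - (-3)*R1:  [ 0  5  3 ]
R3 <- R3 - (1)*R1:  [   0  -20  -12 ]
R3 <- R3 - (-4)*R2:  [ 0  0  0 ]
Matrix at this point:
[ 5  1  3 ]
[ 0  5  3 ]
[ 0  0  0 ]
Pivot entry (3,3) in the last row is zero and there are no rows below to swap with -> zero pivot in column 3 (A is singular).

first zero-pivot column = 3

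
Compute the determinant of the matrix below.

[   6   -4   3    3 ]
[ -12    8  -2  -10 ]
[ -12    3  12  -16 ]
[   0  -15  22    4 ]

Forward elimination:
R2 <- R2 - (-2)*R1:  [  0   0   4  -4 ]
R3 <- R3 - (-2)*R1:  [   0   -5   18  -10 ]
R2 <-> R3   (pivot in column 2 was zero)
[ 6   -4   3    3 ]
[ 0   -5  18  -10 ]
[ 0    0   4   -4 ]
[ 0  -15  22    4 ]
R4 <- R4 - (3)*R2:  [   0    0  -32   34 ]
R4 <- R4 - (-8)*R3:  [ 0  0  0  2 ]
Upper-triangular form:
[ 6  -4   3    3 ]
[ 0  -5  18  -10 ]
[ 0   0   4   -4 ]
[ 0   0   0    2 ]
det(A) = (-1)^1 * (6) * (-5) * (4) * (2) = 240  (1 row swap -> sign -1)

det(A) = 240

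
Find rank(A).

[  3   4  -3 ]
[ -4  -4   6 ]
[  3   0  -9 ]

Row reduction:
R2 <- R2 - (-4/3)*R1:  [   0  4/3    2 ]
R3 <- R3 - (1)*R1:  [  0  -4  -6 ]
R3 <- R3 - (-3)*R2:  [ 0  0  0 ]
Row echelon form:
[ 3    4  -3 ]
[ 0  4/3   2 ]
[ 0    0   0 ]
Nonzero rows / pivot columns: 2

rank(A) = 2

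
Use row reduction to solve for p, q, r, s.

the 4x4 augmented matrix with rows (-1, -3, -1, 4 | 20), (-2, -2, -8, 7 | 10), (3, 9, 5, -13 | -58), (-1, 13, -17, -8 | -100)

(-2, -4, 2, 2)

Forward elimination on [A|b]:
R2 <- R2 - (2)*R1:  [   0    4   -6   -1  -30 ]
R3 <- R3 - (-3)*R1:  [  0   0   2  -1   2 ]
R4 <- R4 - (1)*R1:  [    0    16   -16   -12  -120 ]
R4 <- R4 - (4)*R2:  [  0   0   8  -8   0 ]
R4 <- R4 - (4)*R3:  [  0   0   0  -4  -8 ]
Row echelon form:
[ -1  -3  -1   4  |   20 ]
[  0   4  -6  -1  |  -30 ]
[  0   0   2  -1  |    2 ]
[  0   0   0  -4  |   -8 ]
Back-substitution:
s = (-8) / -4 = 2
r = (2 - (-1)*(2)) / 2 = 2
q = (-30 - (-6)*(2) - (-1)*(2)) / 4 = -4
p = (20 - (-3)*(-4) - (-1)*(2) - (4)*(2)) / -1 = -2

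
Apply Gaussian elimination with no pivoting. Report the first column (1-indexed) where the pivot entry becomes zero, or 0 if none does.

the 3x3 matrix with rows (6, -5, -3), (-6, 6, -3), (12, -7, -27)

Naive forward elimination:
R2 <- R2 - (-1)*R1:  [  0   1  -6 ]
R3 <- R3 - (2)*R1:  [   0    3  -21 ]
R3 <- R3 - (3)*R2:  [  0   0  -3 ]
All pivots nonzero; naive elimination completes without hitting a zero pivot.

first zero-pivot column = 0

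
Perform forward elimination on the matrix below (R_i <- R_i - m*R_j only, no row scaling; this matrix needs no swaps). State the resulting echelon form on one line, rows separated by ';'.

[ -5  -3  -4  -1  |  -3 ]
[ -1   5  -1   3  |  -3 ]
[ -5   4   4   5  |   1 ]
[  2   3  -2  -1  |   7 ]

REF = [-5 -3 -4 -1 -3; 0 28/5 -1/5 16/5 -12/5; 0 0 33/4 2 7; 0 0 0 -11/7 67/7]

Forward elimination:
R2 <- R2 - (1/5)*R1:  [     0   28/5   -1/5   16/5  -12/5 ]
R3 <- R3 - (1)*R1:  [ 0  7  8  6  4 ]
R4 <- R4 - (-2/5)*R1:  [     0    9/5  -18/5   -7/5   29/5 ]
R3 <- R3 - (5/4)*R2:  [    0     0  33/4     2     7 ]
R4 <- R4 - (9/28)*R2:  [      0       0  -99/28   -17/7    46/7 ]
R4 <- R4 - (-3/7)*R3:  [     0      0      0  -11/7   67/7 ]
Row echelon form:
[ -5    -3    -4     -1  |     -3 ]
[  0  28/5  -1/5   16/5  |  -12/5 ]
[  0     0  33/4      2  |      7 ]
[  0     0     0  -11/7  |   67/7 ]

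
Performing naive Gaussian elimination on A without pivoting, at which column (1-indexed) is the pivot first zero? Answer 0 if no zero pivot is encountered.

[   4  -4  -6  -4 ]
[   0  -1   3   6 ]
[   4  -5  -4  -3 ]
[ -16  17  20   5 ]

Naive forward elimination:
R3 <- R3 - (1)*R1:  [  0  -1   2   1 ]
R4 <- R4 - (-4)*R1:  [   0    1   -4  -11 ]
R3 <- R3 - (1)*R2:  [  0   0  -1  -5 ]
R4 <- R4 - (-1)*R2:  [  0   0  -1  -5 ]
R4 <- R4 - (1)*R3:  [ 0  0  0  0 ]
Matrix at this point:
[ 4  -4  -6  -4 ]
[ 0  -1   3   6 ]
[ 0   0  -1  -5 ]
[ 0   0   0   0 ]
Pivot entry (4,4) in the last row is zero and there are no rows below to swap with -> zero pivot in column 4 (A is singular).

first zero-pivot column = 4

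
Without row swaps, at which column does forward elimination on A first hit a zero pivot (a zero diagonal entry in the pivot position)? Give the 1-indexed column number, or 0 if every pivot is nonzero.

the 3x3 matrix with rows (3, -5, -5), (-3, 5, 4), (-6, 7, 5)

first zero-pivot column = 2

Naive forward elimination:
R2 <- R2 - (-1)*R1:  [  0   0  -1 ]
R3 <- R3 - (-2)*R1:  [  0  -3  -5 ]
Matrix at this point:
[ 3  -5  -5 ]
[ 0   0  -1 ]
[ 0  -3  -5 ]
Pivot entry (2,2) is zero but row 3 has -3 in column 2 -> naive elimination stops; a row interchange (e.g. R2 <-> R3) would be required here.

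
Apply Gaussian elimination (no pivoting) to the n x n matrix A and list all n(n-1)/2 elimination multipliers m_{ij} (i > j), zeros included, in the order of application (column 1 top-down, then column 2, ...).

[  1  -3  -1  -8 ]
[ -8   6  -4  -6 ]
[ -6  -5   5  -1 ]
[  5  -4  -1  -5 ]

Forward elimination:
R2 <- R2 - (-8)*R1:  [   0  -18  -12  -70 ]
R3 <- R3 - (-6)*R1:  [   0  -23   -1  -49 ]
R4 <- R4 - (5)*R1:  [  0  11   4  35 ]
R3 <- R3 - (23/18)*R2:  [     0      0   43/3  364/9 ]
R4 <- R4 - (-11/18)*R2:  [     0      0  -10/3  -70/9 ]
R4 <- R4 - (-10/43)*R3:  [     0      0      0  70/43 ]
Multipliers (in order of application): m_{21} = -8, m_{31} = -6, m_{41} = 5, m_{32} = 23/18, m_{42} = -11/18, m_{43} = -10/43

multipliers: -8, -6, 5, 23/18, -11/18, -10/43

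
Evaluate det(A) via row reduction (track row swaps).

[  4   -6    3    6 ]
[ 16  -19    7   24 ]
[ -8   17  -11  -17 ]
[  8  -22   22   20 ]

Forward elimination:
R2 <- R2 - (4)*R1:  [  0   5  -5   0 ]
R3 <- R3 - (-2)*R1:  [  0   5  -5  -5 ]
R4 <- R4 - (2)*R1:  [   0  -10   16    8 ]
R3 <- R3 - (1)*R2:  [  0   0   0  -5 ]
R4 <- R4 - (-2)*R2:  [ 0  0  6  8 ]
R3 <-> R4   (pivot in column 3 was zero)
[ 4  -6   3   6 ]
[ 0   5  -5   0 ]
[ 0   0   6   8 ]
[ 0   0   0  -5 ]
Upper-triangular form:
[ 4  -6   3   6 ]
[ 0   5  -5   0 ]
[ 0   0   6   8 ]
[ 0   0   0  -5 ]
det(A) = (-1)^1 * (4) * (5) * (6) * (-5) = 600  (1 row swap -> sign -1)

det(A) = 600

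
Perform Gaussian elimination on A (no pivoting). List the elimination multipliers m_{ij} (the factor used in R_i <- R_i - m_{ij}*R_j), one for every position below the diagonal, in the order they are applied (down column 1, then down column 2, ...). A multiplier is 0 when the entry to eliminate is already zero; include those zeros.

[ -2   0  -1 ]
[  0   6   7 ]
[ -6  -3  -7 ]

Forward elimination:
R2: entry in column 1 is already 0 -> m_{21} = 0 (no row operation needed)
R3 <- R3 - (3)*R1:  [  0  -3  -4 ]
R3 <- R3 - (-1/2)*R2:  [    0     0  -1/2 ]
Multipliers (in order of application): m_{21} = 0, m_{31} = 3, m_{32} = -1/2

multipliers: 0, 3, -1/2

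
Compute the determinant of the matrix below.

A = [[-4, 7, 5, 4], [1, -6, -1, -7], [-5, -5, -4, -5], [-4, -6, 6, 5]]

Forward elimination:
R2 <- R2 - (-1/4)*R1:  [     0  -17/4    1/4     -6 ]
R3 <- R3 - (5/4)*R1:  [     0  -55/4  -41/4    -10 ]
R4 <- R4 - (1)*R1:  [   0  -13    1    1 ]
R3 <- R3 - (55/17)*R2:  [       0        0  -188/17   160/17 ]
R4 <- R4 - (52/17)*R2:  [      0       0    4/17  329/17 ]
R4 <- R4 - (-1/47)*R3:  [      0       0       0  919/47 ]
Upper-triangular form:
[ -4      7        5       4 ]
[  0  -17/4      1/4      -6 ]
[  0      0  -188/17  160/17 ]
[  0      0        0  919/47 ]
det(A) = (-1)^0 * (-4) * (-17/4) * (-188/17) * (919/47) = -3676  (0 row swaps -> sign +1)

det(A) = -3676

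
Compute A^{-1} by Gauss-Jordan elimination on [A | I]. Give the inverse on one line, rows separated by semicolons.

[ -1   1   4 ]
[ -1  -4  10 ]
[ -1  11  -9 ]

inverse = [74/5 -53/5 -26/5; 19/5 -13/5 -6/5; 3 -2 -1]

Gauss-Jordan on [A | I]:
R1 <- (1/-1)*R1:  [  1  -1  -4  |  -1   0   0 ]
R2 <- R2 - (-1)*R1:  [  0  -5   6  |  -1   1   0 ]
R3 <- R3 - (-1)*R1:  [   0   10  -13  |   -1    0    1 ]
R2 <- (1/-5)*R2:  [    0     1  -6/5  |   1/5  -1/5     0 ]
R1 <- R1 - (-1)*R2:  [     1      0  -26/5  |   -4/5   -1/5      0 ]
R3 <- R3 - (10)*R2:  [  0   0  -1  |  -3   2   1 ]
R3 <- (1/-1)*R3:  [  0   0   1  |   3  -2  -1 ]
R1 <- R1 - (-26/5)*R3:  [     1      0      0  |   74/5  -53/5  -26/5 ]
R2 <- R2 - (-6/5)*R3:  [     0      1      0  |   19/5  -13/5   -6/5 ]
Right block of [I | A^{-1}] is the inverse:
[ 74/5  -53/5  -26/5 ]
[ 19/5  -13/5   -6/5 ]
[    3     -2     -1 ]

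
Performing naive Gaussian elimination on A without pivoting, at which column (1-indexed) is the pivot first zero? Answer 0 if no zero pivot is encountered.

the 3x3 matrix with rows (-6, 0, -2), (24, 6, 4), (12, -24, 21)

Naive forward elimination:
R2 <- R2 - (-4)*R1:  [  0   6  -4 ]
R3 <- R3 - (-2)*R1:  [   0  -24   17 ]
R3 <- R3 - (-4)*R2:  [ 0  0  1 ]
All pivots nonzero; naive elimination completes without hitting a zero pivot.

first zero-pivot column = 0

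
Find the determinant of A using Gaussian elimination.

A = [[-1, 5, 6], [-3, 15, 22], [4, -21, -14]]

det(A) = -4

Forward elimination:
R2 <- R2 - (3)*R1:  [ 0  0  4 ]
R3 <- R3 - (-4)*R1:  [  0  -1  10 ]
R2 <-> R3   (pivot in column 2 was zero)
[ -1   5   6 ]
[  0  -1  10 ]
[  0   0   4 ]
Upper-triangular form:
[ -1   5   6 ]
[  0  -1  10 ]
[  0   0   4 ]
det(A) = (-1)^1 * (-1) * (-1) * (4) = -4  (1 row swap -> sign -1)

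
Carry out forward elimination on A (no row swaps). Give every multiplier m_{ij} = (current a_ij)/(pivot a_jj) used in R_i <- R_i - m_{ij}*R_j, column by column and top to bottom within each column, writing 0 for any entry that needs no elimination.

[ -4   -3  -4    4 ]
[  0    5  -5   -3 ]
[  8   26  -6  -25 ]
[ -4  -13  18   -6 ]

multipliers: 0, -2, 1, 4, -2, 2

Forward elimination:
R2: entry in column 1 is already 0 -> m_{21} = 0 (no row operation needed)
R3 <- R3 - (-2)*R1:  [   0   20  -14  -17 ]
R4 <- R4 - (1)*R1:  [   0  -10   22  -10 ]
R3 <- R3 - (4)*R2:  [  0   0   6  -5 ]
R4 <- R4 - (-2)*R2:  [   0    0   12  -16 ]
R4 <- R4 - (2)*R3:  [  0   0   0  -6 ]
Multipliers (in order of application): m_{21} = 0, m_{31} = -2, m_{41} = 1, m_{32} = 4, m_{42} = -2, m_{43} = 2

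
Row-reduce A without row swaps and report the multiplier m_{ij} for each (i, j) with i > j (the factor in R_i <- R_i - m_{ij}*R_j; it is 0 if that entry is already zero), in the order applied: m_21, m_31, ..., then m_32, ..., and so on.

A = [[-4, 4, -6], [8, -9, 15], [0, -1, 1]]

multipliers: -2, 0, 1

Forward elimination:
R2 <- R2 - (-2)*R1:  [  0  -1   3 ]
R3: entry in column 1 is already 0 -> m_{31} = 0 (no row operation needed)
R3 <- R3 - (1)*R2:  [  0   0  -2 ]
Multipliers (in order of application): m_{21} = -2, m_{31} = 0, m_{32} = 1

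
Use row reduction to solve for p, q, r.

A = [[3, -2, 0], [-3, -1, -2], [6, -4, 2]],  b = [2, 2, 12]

Forward elimination on [A|b]:
R2 <- R2 - (-1)*R1:  [  0  -3  -2   4 ]
R3 <- R3 - (2)*R1:  [ 0  0  2  8 ]
Row echelon form:
[ 3  -2   0  |  2 ]
[ 0  -3  -2  |  4 ]
[ 0   0   2  |  8 ]
Back-substitution:
r = (8) / 2 = 4
q = (4 - (-2)*(4)) / -3 = -4
p = (2 - (-2)*(-4)) / 3 = -2

(-2, -4, 4)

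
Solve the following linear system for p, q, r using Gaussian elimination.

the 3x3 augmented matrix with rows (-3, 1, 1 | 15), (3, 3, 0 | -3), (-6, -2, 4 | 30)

Forward elimination on [A|b]:
R2 <- R2 - (-1)*R1:  [  0   4   1  12 ]
R3 <- R3 - (2)*R1:  [  0  -4   2   0 ]
R3 <- R3 - (-1)*R2:  [  0   0   3  12 ]
Row echelon form:
[ -3  1  1  |  15 ]
[  0  4  1  |  12 ]
[  0  0  3  |  12 ]
Back-substitution:
r = (12) / 3 = 4
q = (12 - (1)*(4)) / 4 = 2
p = (15 - (1)*(2) - (1)*(4)) / -3 = -3

(-3, 2, 4)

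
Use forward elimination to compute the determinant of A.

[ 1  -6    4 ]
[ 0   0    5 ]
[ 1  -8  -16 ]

det(A) = 10

Forward elimination:
R3 <- R3 - (1)*R1:  [   0   -2  -20 ]
R2 <-> R3   (pivot in column 2 was zero)
[ 1  -6    4 ]
[ 0  -2  -20 ]
[ 0   0    5 ]
Upper-triangular form:
[ 1  -6    4 ]
[ 0  -2  -20 ]
[ 0   0    5 ]
det(A) = (-1)^1 * (1) * (-2) * (5) = 10  (1 row swap -> sign -1)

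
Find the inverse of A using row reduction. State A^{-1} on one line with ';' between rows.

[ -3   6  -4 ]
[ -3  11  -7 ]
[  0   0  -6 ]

inverse = [-11/15 2/5 1/45; -1/5 1/5 -1/10; 0 0 -1/6]

Gauss-Jordan on [A | I]:
R1 <- (1/-3)*R1:  [    1    -2   4/3  |  -1/3     0     0 ]
R2 <- R2 - (-3)*R1:  [  0   5  -3  |  -1   1   0 ]
R2 <- (1/5)*R2:  [    0     1  -3/5  |  -1/5   1/5     0 ]
R1 <- R1 - (-2)*R2:  [      1       0    2/15  |  -11/15     2/5       0 ]
R3 <- (1/-6)*R3:  [    0     0     1  |     0     0  -1/6 ]
R1 <- R1 - (2/15)*R3:  [      1       0       0  |  -11/15     2/5    1/45 ]
R2 <- R2 - (-3/5)*R3:  [     0      1      0  |   -1/5    1/5  -1/10 ]
Right block of [I | A^{-1}] is the inverse:
[ -11/15  2/5   1/45 ]
[   -1/5  1/5  -1/10 ]
[      0    0   -1/6 ]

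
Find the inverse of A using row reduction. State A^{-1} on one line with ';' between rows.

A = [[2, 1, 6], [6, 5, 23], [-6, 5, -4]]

Gauss-Jordan on [A | I]:
R1 <- (1/2)*R1:  [   1  1/2    3  |  1/2    0    0 ]
R2 <- R2 - (6)*R1:  [  0   2   5  |  -3   1   0 ]
R3 <- R3 - (-6)*R1:  [  0   8  14  |   3   0   1 ]
R2 <- (1/2)*R2:  [    0     1   5/2  |  -3/2   1/2     0 ]
R1 <- R1 - (1/2)*R2:  [    1     0   7/4  |   5/4  -1/4     0 ]
R3 <- R3 - (8)*R2:  [  0   0  -6  |  15  -4   1 ]
R3 <- (1/-6)*R3:  [    0     0     1  |  -5/2   2/3  -1/6 ]
R1 <- R1 - (7/4)*R3:  [      1       0       0  |    45/8  -17/12    7/24 ]
R2 <- R2 - (5/2)*R3:  [    0     1     0  |  19/4  -7/6  5/12 ]
Right block of [I | A^{-1}] is the inverse:
[ 45/8  -17/12  7/24 ]
[ 19/4    -7/6  5/12 ]
[ -5/2     2/3  -1/6 ]

inverse = [45/8 -17/12 7/24; 19/4 -7/6 5/12; -5/2 2/3 -1/6]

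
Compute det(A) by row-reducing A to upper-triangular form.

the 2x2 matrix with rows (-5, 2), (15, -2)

Forward elimination:
R2 <- R2 - (-3)*R1:  [ 0  4 ]
Upper-triangular form:
[ -5  2 ]
[  0  4 ]
det(A) = (-1)^0 * (-5) * (4) = -20  (0 row swaps -> sign +1)

det(A) = -20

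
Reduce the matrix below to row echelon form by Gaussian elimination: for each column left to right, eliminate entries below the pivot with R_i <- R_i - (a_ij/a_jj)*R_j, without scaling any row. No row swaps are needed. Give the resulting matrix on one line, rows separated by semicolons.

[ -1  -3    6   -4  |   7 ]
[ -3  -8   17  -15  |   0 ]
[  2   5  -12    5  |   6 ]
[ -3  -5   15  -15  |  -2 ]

Forward elimination:
R2 <- R2 - (3)*R1:  [   0    1   -1   -3  -21 ]
R3 <- R3 - (-2)*R1:  [  0  -1   0  -3  20 ]
R4 <- R4 - (3)*R1:  [   0    4   -3   -3  -23 ]
R3 <- R3 - (-1)*R2:  [  0   0  -1  -6  -1 ]
R4 <- R4 - (4)*R2:  [  0   0   1   9  61 ]
R4 <- R4 - (-1)*R3:  [  0   0   0   3  60 ]
Row echelon form:
[ -1  -3   6  -4  |    7 ]
[  0   1  -1  -3  |  -21 ]
[  0   0  -1  -6  |   -1 ]
[  0   0   0   3  |   60 ]

REF = [-1 -3 6 -4 7; 0 1 -1 -3 -21; 0 0 -1 -6 -1; 0 0 0 3 60]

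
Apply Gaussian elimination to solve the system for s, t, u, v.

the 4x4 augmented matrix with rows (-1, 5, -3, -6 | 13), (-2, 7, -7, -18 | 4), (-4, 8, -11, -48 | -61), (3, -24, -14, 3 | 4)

(-1, 3, -5, 3)

Forward elimination on [A|b]:
R2 <- R2 - (2)*R1:  [   0   -3   -1   -6  -22 ]
R3 <- R3 - (4)*R1:  [    0   -12     1   -24  -113 ]
R4 <- R4 - (-3)*R1:  [   0   -9  -23  -15   43 ]
R3 <- R3 - (4)*R2:  [   0    0    5    0  -25 ]
R4 <- R4 - (3)*R2:  [   0    0  -20    3  109 ]
R4 <- R4 - (-4)*R3:  [ 0  0  0  3  9 ]
Row echelon form:
[ -1   5  -3  -6  |   13 ]
[  0  -3  -1  -6  |  -22 ]
[  0   0   5   0  |  -25 ]
[  0   0   0   3  |    9 ]
Back-substitution:
v = (9) / 3 = 3
u = (-25) / 5 = -5
t = (-22 - (-1)*(-5) - (-6)*(3)) / -3 = 3
s = (13 - (5)*(3) - (-3)*(-5) - (-6)*(3)) / -1 = -1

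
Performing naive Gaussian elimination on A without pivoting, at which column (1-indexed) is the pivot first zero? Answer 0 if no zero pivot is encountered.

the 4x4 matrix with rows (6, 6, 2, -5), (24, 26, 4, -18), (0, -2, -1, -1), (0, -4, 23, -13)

Naive forward elimination:
R2 <- R2 - (4)*R1:  [  0   2  -4   2 ]
R3 <- R3 - (-1)*R2:  [  0   0  -5   1 ]
R4 <- R4 - (-2)*R2:  [  0   0  15  -9 ]
R4 <- R4 - (-3)*R3:  [  0   0   0  -6 ]
All pivots nonzero; naive elimination completes without hitting a zero pivot.

first zero-pivot column = 0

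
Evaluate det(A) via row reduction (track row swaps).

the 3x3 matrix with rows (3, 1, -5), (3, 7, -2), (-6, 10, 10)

Forward elimination:
R2 <- R2 - (1)*R1:  [ 0  6  3 ]
R3 <- R3 - (-2)*R1:  [  0  12   0 ]
R3 <- R3 - (2)*R2:  [  0   0  -6 ]
Upper-triangular form:
[ 3  1  -5 ]
[ 0  6   3 ]
[ 0  0  -6 ]
det(A) = (-1)^0 * (3) * (6) * (-6) = -108  (0 row swaps -> sign +1)

det(A) = -108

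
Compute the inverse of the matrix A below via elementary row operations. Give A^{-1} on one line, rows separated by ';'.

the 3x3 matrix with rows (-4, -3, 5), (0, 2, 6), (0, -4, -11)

Gauss-Jordan on [A | I]:
R1 <- (1/-4)*R1:  [    1   3/4  -5/4  |  -1/4     0     0 ]
R2 <- (1/2)*R2:  [   0    1    3  |    0  1/2    0 ]
R1 <- R1 - (3/4)*R2:  [    1     0  -7/2  |  -1/4  -3/8     0 ]
R3 <- R3 - (-4)*R2:  [ 0  0  1  |  0  2  1 ]
R1 <- R1 - (-7/2)*R3:  [    1     0     0  |  -1/4  53/8   7/2 ]
R2 <- R2 - (3)*R3:  [     0      1      0  |      0  -11/2     -3 ]
Right block of [I | A^{-1}] is the inverse:
[ -1/4   53/8  7/2 ]
[    0  -11/2   -3 ]
[    0      2    1 ]

inverse = [-1/4 53/8 7/2; 0 -11/2 -3; 0 2 1]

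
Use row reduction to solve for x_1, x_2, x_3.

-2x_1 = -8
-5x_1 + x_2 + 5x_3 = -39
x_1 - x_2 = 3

(4, 1, -4)

Forward elimination on [A|b]:
R2 <- R2 - (5/2)*R1:  [   0    1    5  -19 ]
R3 <- R3 - (-1/2)*R1:  [  0  -1   0  -1 ]
R3 <- R3 - (-1)*R2:  [   0    0    5  -20 ]
Row echelon form:
[ -2  0  0  |   -8 ]
[  0  1  5  |  -19 ]
[  0  0  5  |  -20 ]
Back-substitution:
x_3 = (-20) / 5 = -4
x_2 = (-19 - (5)*(-4)) / 1 = 1
x_1 = (-8) / -2 = 4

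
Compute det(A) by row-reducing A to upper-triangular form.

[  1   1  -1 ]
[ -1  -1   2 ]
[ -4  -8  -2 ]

det(A) = 4

Forward elimination:
R2 <- R2 - (-1)*R1:  [ 0  0  1 ]
R3 <- R3 - (-4)*R1:  [  0  -4  -6 ]
R2 <-> R3   (pivot in column 2 was zero)
[ 1   1  -1 ]
[ 0  -4  -6 ]
[ 0   0   1 ]
Upper-triangular form:
[ 1   1  -1 ]
[ 0  -4  -6 ]
[ 0   0   1 ]
det(A) = (-1)^1 * (1) * (-4) * (1) = 4  (1 row swap -> sign -1)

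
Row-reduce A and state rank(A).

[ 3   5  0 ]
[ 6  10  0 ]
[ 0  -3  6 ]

rank(A) = 2

Row reduction:
R2 <- R2 - (2)*R1:  [ 0  0  0 ]
R2 <-> R3   (pivot in column 2 was zero)
[ 3   5  0 ]
[ 0  -3  6 ]
[ 0   0  0 ]
Row echelon form:
[ 3   5  0 ]
[ 0  -3  6 ]
[ 0   0  0 ]
Nonzero rows / pivot columns: 2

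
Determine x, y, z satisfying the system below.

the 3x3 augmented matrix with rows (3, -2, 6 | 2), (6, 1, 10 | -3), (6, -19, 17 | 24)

Forward elimination on [A|b]:
R2 <- R2 - (2)*R1:  [  0   5  -2  -7 ]
R3 <- R3 - (2)*R1:  [   0  -15    5   20 ]
R3 <- R3 - (-3)*R2:  [  0   0  -1  -1 ]
Row echelon form:
[ 3  -2   6  |   2 ]
[ 0   5  -2  |  -7 ]
[ 0   0  -1  |  -1 ]
Back-substitution:
z = (-1) / -1 = 1
y = (-7 - (-2)*(1)) / 5 = -1
x = (2 - (-2)*(-1) - (6)*(1)) / 3 = -2

(-2, -1, 1)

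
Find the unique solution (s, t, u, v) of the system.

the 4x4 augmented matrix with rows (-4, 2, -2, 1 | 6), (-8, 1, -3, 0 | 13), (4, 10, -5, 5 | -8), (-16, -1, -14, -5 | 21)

Forward elimination on [A|b]:
R2 <- R2 - (2)*R1:  [  0  -3   1  -2   1 ]
R3 <- R3 - (-1)*R1:  [  0  12  -7   6  -2 ]
R4 <- R4 - (4)*R1:  [  0  -9  -6  -9  -3 ]
R3 <- R3 - (-4)*R2:  [  0   0  -3  -2   2 ]
R4 <- R4 - (3)*R2:  [  0   0  -9  -3  -6 ]
R4 <- R4 - (3)*R3:  [   0    0    0    3  -12 ]
Row echelon form:
[ -4   2  -2   1  |    6 ]
[  0  -3   1  -2  |    1 ]
[  0   0  -3  -2  |    2 ]
[  0   0   0   3  |  -12 ]
Back-substitution:
v = (-12) / 3 = -4
u = (2 - (-2)*(-4)) / -3 = 2
t = (1 - (1)*(2) - (-2)*(-4)) / -3 = 3
s = (6 - (2)*(3) - (-2)*(2) - (1)*(-4)) / -4 = -2

(-2, 3, 2, -4)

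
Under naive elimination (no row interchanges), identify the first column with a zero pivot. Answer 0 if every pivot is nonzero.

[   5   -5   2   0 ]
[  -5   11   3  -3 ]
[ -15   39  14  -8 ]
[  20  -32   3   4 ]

Naive forward elimination:
R2 <- R2 - (-1)*R1:  [  0   6   5  -3 ]
R3 <- R3 - (-3)*R1:  [  0  24  20  -8 ]
R4 <- R4 - (4)*R1:  [   0  -12   -5    4 ]
R3 <- R3 - (4)*R2:  [ 0  0  0  4 ]
R4 <- R4 - (-2)*R2:  [  0   0   5  -2 ]
Matrix at this point:
[ 5  -5  2   0 ]
[ 0   6  5  -3 ]
[ 0   0  0   4 ]
[ 0   0  5  -2 ]
Pivot entry (3,3) is zero but row 4 has 5 in column 3 -> naive elimination stops; a row interchange (e.g. R3 <-> R4) would be required here.

first zero-pivot column = 3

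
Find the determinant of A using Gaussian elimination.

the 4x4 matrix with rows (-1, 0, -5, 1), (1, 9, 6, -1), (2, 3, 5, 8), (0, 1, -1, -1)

det(A) = -148

Forward elimination:
R2 <- R2 - (-1)*R1:  [ 0  9  1  0 ]
R3 <- R3 - (-2)*R1:  [  0   3  -5  10 ]
R3 <- R3 - (1/3)*R2:  [     0      0  -16/3     10 ]
R4 <- R4 - (1/9)*R2:  [     0      0  -10/9     -1 ]
R4 <- R4 - (5/24)*R3:  [      0       0       0  -37/12 ]
Upper-triangular form:
[ -1  0     -5       1 ]
[  0  9      1       0 ]
[  0  0  -16/3      10 ]
[  0  0      0  -37/12 ]
det(A) = (-1)^0 * (-1) * (9) * (-16/3) * (-37/12) = -148  (0 row swaps -> sign +1)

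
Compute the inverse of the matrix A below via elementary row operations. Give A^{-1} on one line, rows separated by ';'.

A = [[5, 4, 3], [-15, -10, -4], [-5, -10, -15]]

Gauss-Jordan on [A | I]:
R1 <- (1/5)*R1:  [   1  4/5  3/5  |  1/5    0    0 ]
R2 <- R2 - (-15)*R1:  [ 0  2  5  |  3  1  0 ]
R3 <- R3 - (-5)*R1:  [   0   -6  -12  |    1    0    1 ]
R2 <- (1/2)*R2:  [   0    1  5/2  |  3/2  1/2    0 ]
R1 <- R1 - (4/5)*R2:  [    1     0  -7/5  |    -1  -2/5     0 ]
R3 <- R3 - (-6)*R2:  [  0   0   3  |  10   3   1 ]
R3 <- (1/3)*R3:  [    0     0     1  |  10/3     1   1/3 ]
R1 <- R1 - (-7/5)*R3:  [    1     0     0  |  11/3     1  7/15 ]
R2 <- R2 - (5/2)*R3:  [     0      1      0  |  -41/6     -2   -5/6 ]
Right block of [I | A^{-1}] is the inverse:
[  11/3   1  7/15 ]
[ -41/6  -2  -5/6 ]
[  10/3   1   1/3 ]

inverse = [11/3 1 7/15; -41/6 -2 -5/6; 10/3 1 1/3]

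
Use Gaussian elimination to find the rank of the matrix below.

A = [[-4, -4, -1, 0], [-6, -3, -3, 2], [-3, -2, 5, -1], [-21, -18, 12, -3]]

Row reduction:
R2 <- R2 - (3/2)*R1:  [    0     3  -3/2     2 ]
R3 <- R3 - (3/4)*R1:  [    0     1  23/4    -1 ]
R4 <- R4 - (21/4)*R1:  [    0     3  69/4    -3 ]
R3 <- R3 - (1/3)*R2:  [    0     0  25/4  -5/3 ]
R4 <- R4 - (1)*R2:  [    0     0  75/4    -5 ]
R4 <- R4 - (3)*R3:  [ 0  0  0  0 ]
Row echelon form:
[ -4  -4    -1     0 ]
[  0   3  -3/2     2 ]
[  0   0  25/4  -5/3 ]
[  0   0     0     0 ]
Nonzero rows / pivot columns: 3

rank(A) = 3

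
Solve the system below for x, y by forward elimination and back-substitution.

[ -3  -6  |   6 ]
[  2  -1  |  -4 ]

(-2, 0)

Forward elimination on [A|b]:
R2 <- R2 - (-2/3)*R1:  [  0  -5   0 ]
Row echelon form:
[ -3  -6  |  6 ]
[  0  -5  |  0 ]
Back-substitution:
y = (0) / -5 = 0
x = (6 - (-6)*(0)) / -3 = -2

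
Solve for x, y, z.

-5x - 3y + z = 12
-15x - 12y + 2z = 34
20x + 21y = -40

Forward elimination on [A|b]:
R2 <- R2 - (3)*R1:  [  0  -3  -1  -2 ]
R3 <- R3 - (-4)*R1:  [ 0  9  4  8 ]
R3 <- R3 - (-3)*R2:  [ 0  0  1  2 ]
Row echelon form:
[ -5  -3   1  |  12 ]
[  0  -3  -1  |  -2 ]
[  0   0   1  |   2 ]
Back-substitution:
z = (2) / 1 = 2
y = (-2 - (-1)*(2)) / -3 = 0
x = (12 - (-3)*(0) - (1)*(2)) / -5 = -2

(-2, 0, 2)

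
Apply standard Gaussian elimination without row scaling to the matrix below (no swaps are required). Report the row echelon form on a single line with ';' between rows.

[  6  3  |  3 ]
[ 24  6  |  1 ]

Forward elimination:
R2 <- R2 - (4)*R1:  [   0   -6  -11 ]
Row echelon form:
[ 6   3  |    3 ]
[ 0  -6  |  -11 ]

REF = [6 3 3; 0 -6 -11]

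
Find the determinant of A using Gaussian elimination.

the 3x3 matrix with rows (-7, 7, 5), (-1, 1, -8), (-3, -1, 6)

Forward elimination:
R2 <- R2 - (1/7)*R1:  [     0      0  -61/7 ]
R3 <- R3 - (3/7)*R1:  [    0    -4  27/7 ]
R2 <-> R3   (pivot in column 2 was zero)
[ -7   7      5 ]
[  0  -4   27/7 ]
[  0   0  -61/7 ]
Upper-triangular form:
[ -7   7      5 ]
[  0  -4   27/7 ]
[  0   0  -61/7 ]
det(A) = (-1)^1 * (-7) * (-4) * (-61/7) = 244  (1 row swap -> sign -1)

det(A) = 244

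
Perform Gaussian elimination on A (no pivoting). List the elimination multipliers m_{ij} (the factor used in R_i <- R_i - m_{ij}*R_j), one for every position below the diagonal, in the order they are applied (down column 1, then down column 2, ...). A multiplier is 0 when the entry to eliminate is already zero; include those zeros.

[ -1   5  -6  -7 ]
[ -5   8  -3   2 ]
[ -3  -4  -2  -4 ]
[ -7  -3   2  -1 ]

Forward elimination:
R2 <- R2 - (5)*R1:  [   0  -17   27   37 ]
R3 <- R3 - (3)*R1:  [   0  -19   16   17 ]
R4 <- R4 - (7)*R1:  [   0  -38   44   48 ]
R3 <- R3 - (19/17)*R2:  [       0        0  -241/17  -414/17 ]
R4 <- R4 - (38/17)*R2:  [       0        0  -278/17  -590/17 ]
R4 <- R4 - (278/241)*R3:  [         0          0          0  -1594/241 ]
Multipliers (in order of application): m_{21} = 5, m_{31} = 3, m_{41} = 7, m_{32} = 19/17, m_{42} = 38/17, m_{43} = 278/241

multipliers: 5, 3, 7, 19/17, 38/17, 278/241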